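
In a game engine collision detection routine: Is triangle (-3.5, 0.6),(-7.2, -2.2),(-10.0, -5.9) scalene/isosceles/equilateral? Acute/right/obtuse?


Side lengths squared: AB^2=21.53, BC^2=21.53, CA^2=84.5
Sorted: [21.53, 21.53, 84.5]
By sides: Isosceles, By angles: Obtuse

Isosceles, Obtuse


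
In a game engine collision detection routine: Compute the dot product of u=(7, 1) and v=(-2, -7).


u . v = u_x*v_x + u_y*v_y = 7*(-2) + 1*(-7)
= (-14) + (-7) = -21

-21


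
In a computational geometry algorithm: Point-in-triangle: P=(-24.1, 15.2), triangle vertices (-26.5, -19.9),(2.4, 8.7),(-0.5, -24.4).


Cross products: AB x AP = 945.75, BC x BP = -896, CA x CP = -923.4
All same sign? no

No, outside


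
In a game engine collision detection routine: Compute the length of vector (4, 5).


|u| = sqrt(4^2 + 5^2) = sqrt(41) = 6.4031

6.4031


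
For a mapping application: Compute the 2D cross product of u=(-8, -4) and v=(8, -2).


u x v = u_x*v_y - u_y*v_x = (-8)*(-2) - (-4)*8
= 16 - (-32) = 48

48


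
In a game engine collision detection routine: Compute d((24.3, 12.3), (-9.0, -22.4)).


dx=-33.3, dy=-34.7
d^2 = (-33.3)^2 + (-34.7)^2 = 2312.98
d = sqrt(2312.98) = 48.0935

48.0935


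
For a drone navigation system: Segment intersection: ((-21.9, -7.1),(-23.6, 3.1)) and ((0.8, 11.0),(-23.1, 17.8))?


Cross products: d1=586.95, d2=354.73, d3=-262.31, d4=-30.09
d1*d2 < 0 and d3*d4 < 0? no

No, they don't intersect


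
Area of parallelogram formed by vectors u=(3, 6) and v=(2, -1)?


|u x v| = |3*(-1) - 6*2|
= |(-3) - 12| = 15

15


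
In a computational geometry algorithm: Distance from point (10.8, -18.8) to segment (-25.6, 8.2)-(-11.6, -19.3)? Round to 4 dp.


Project P onto AB: t = 1 (clamped to [0,1])
Closest point on segment: (-11.6, -19.3)
Distance: 22.4056

22.4056


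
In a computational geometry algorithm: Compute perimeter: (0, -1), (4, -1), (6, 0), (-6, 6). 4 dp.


Sides: (0, -1)->(4, -1): sqrt(16) = 4, (4, -1)->(6, 0): sqrt(5) = 2.236068, (6, 0)->(-6, 6): sqrt(180) = 13.416408, (-6, 6)->(0, -1): sqrt(85) = 9.219544
Sum = 28.87202
Perimeter = 28.872

28.872


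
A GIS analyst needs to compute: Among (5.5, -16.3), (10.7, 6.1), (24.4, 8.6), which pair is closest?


d(P0,P1) = 22.9957, d(P0,P2) = 31.2605, d(P1,P2) = 13.9262
Closest: P1 and P2

Closest pair: (10.7, 6.1) and (24.4, 8.6), distance = 13.9262


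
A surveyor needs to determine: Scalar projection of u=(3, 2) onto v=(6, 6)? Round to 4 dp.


u.v = 30, |v| = sqrt(72) = 8.4853
Scalar projection = u.v / |v| = 30 / sqrt(72) = 3.5355

3.5355


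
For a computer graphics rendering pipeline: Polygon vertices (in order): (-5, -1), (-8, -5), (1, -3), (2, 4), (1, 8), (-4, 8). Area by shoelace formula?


Shoelace sum: ((-5)*(-5) - (-8)*(-1)) + ((-8)*(-3) - 1*(-5)) + (1*4 - 2*(-3)) + (2*8 - 1*4) + (1*8 - (-4)*8) + ((-4)*(-1) - (-5)*8)
= 152
Area = |152|/2 = 76

76


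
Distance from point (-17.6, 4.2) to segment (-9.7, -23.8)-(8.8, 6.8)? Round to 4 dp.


Project P onto AB: t = 0.5558 (clamped to [0,1])
Closest point on segment: (0.5823, -6.7926)
Distance: 21.2469

21.2469


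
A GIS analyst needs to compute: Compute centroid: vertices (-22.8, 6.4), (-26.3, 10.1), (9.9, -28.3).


Centroid = ((x_A+x_B+x_C)/3, (y_A+y_B+y_C)/3)
= (((-22.8)+(-26.3)+9.9)/3, (6.4+10.1+(-28.3))/3)
= (-13.0667, -3.9333)

(-13.0667, -3.9333)


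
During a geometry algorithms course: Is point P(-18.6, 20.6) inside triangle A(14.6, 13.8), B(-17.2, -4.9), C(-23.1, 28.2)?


Cross products: AB x AP = -837.08, BC x BP = -104.11, CA x CP = -221.72
All same sign? yes

Yes, inside


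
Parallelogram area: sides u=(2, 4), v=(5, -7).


|u x v| = |2*(-7) - 4*5|
= |(-14) - 20| = 34

34


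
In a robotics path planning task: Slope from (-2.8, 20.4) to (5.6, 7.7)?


slope = (y2-y1)/(x2-x1) = (7.7-20.4)/(5.6-(-2.8)) = (-12.7)/8.4 = -1.5119

-1.5119


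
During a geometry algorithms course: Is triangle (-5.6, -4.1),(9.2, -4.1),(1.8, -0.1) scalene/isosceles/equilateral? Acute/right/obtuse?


Side lengths squared: AB^2=219.04, BC^2=70.76, CA^2=70.76
Sorted: [70.76, 70.76, 219.04]
By sides: Isosceles, By angles: Obtuse

Isosceles, Obtuse


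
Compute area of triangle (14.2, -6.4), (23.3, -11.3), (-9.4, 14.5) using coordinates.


Area = |x_A(y_B-y_C) + x_B(y_C-y_A) + x_C(y_A-y_B)|/2
= |(-366.36) + 486.97 + (-46.06)|/2
= 74.55/2 = 37.275

37.275


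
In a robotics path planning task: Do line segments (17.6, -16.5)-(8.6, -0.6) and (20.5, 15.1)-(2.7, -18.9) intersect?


Cross products: d1=463.88, d2=-125.14, d3=-330.51, d4=258.51
d1*d2 < 0 and d3*d4 < 0? yes

Yes, they intersect


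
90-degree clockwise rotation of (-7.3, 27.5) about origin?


90° CW: (x,y) -> (y, -x)
(-7.3,27.5) -> (27.5, 7.3)

(27.5, 7.3)


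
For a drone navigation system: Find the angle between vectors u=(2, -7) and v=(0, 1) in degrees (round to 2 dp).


u.v = -7, |u| = sqrt(53) = 7.2801, |v| = sqrt(1) = 1
cos(theta) = u.v/(|u||v|) = -7/sqrt(53) = -0.961524
theta = acos(-0.961524) = 164.05 degrees

164.05 degrees


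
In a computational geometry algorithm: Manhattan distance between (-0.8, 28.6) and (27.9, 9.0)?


|(-0.8)-27.9| + |28.6-9| = 28.7 + 19.6 = 48.3

48.3


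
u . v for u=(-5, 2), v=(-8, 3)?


u . v = u_x*v_x + u_y*v_y = (-5)*(-8) + 2*3
= 40 + 6 = 46

46


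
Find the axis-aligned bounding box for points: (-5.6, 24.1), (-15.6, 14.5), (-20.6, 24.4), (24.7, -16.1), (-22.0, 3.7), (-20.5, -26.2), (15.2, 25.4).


x range: [-22, 24.7]
y range: [-26.2, 25.4]
Bounding box: (-22,-26.2) to (24.7,25.4)

(-22,-26.2) to (24.7,25.4)


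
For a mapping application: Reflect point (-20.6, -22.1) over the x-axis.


Reflection over x-axis: (x,y) -> (x,-y)
(-20.6, -22.1) -> (-20.6, 22.1)

(-20.6, 22.1)


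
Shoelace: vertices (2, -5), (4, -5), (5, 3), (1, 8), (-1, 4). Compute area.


Shoelace sum: (2*(-5) - 4*(-5)) + (4*3 - 5*(-5)) + (5*8 - 1*3) + (1*4 - (-1)*8) + ((-1)*(-5) - 2*4)
= 93
Area = |93|/2 = 46.5

46.5


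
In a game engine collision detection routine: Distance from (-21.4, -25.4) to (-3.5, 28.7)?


dx=17.9, dy=54.1
d^2 = 17.9^2 + 54.1^2 = 3247.22
d = sqrt(3247.22) = 56.9844

56.9844


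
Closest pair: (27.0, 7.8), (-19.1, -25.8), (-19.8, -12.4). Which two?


d(P0,P1) = 57.0453, d(P0,P2) = 50.9733, d(P1,P2) = 13.4183
Closest: P1 and P2

Closest pair: (-19.1, -25.8) and (-19.8, -12.4), distance = 13.4183


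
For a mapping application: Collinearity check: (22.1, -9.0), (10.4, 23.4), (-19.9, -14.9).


Cross product: (10.4-22.1)*((-14.9)-(-9)) - (23.4-(-9))*((-19.9)-22.1)
= 1429.83

No, not collinear


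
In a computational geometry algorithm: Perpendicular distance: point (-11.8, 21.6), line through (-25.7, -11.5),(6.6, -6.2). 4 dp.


|cross product| = 995.46
|line direction| = sqrt(1071.38) = 32.7319
Distance = 995.46/sqrt(1071.38) = 30.4125

30.4125


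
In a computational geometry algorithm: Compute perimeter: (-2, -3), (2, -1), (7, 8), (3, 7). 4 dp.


Sides: (-2, -3)->(2, -1): sqrt(20) = 4.472136, (2, -1)->(7, 8): sqrt(106) = 10.29563, (7, 8)->(3, 7): sqrt(17) = 4.123106, (3, 7)->(-2, -3): sqrt(125) = 11.18034
Sum = 30.071212
Perimeter = 30.0712

30.0712


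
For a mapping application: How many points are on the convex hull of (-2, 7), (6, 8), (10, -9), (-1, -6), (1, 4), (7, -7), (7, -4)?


Convex hull vertices (CCW): (-2, 7), (-1, -6), (10, -9), (6, 8)
Count = 4

4


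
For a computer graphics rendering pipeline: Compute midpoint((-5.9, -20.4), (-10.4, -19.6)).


M = (((-5.9)+(-10.4))/2, ((-20.4)+(-19.6))/2)
= (-8.15, -20)

(-8.15, -20)


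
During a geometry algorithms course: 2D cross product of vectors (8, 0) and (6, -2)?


u x v = u_x*v_y - u_y*v_x = 8*(-2) - 0*6
= (-16) - 0 = -16

-16


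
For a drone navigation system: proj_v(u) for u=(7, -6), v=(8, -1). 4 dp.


u.v = 62, |v| = sqrt(65) = 8.0623
Scalar projection = u.v / |v| = 62 / sqrt(65) = 7.6902

7.6902


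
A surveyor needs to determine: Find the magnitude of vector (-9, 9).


|u| = sqrt((-9)^2 + 9^2) = sqrt(162) = 12.7279

12.7279


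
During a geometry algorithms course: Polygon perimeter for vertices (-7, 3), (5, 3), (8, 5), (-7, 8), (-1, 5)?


Sides: (-7, 3)->(5, 3): sqrt(144) = 12, (5, 3)->(8, 5): sqrt(13) = 3.605551, (8, 5)->(-7, 8): sqrt(234) = 15.297059, (-7, 8)->(-1, 5): sqrt(45) = 6.708204, (-1, 5)->(-7, 3): sqrt(40) = 6.324555
Sum = 43.935369
Perimeter = 43.9354

43.9354


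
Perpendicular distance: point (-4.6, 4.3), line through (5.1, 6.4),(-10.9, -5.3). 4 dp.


|cross product| = 79.89
|line direction| = sqrt(392.89) = 19.8215
Distance = 79.89/sqrt(392.89) = 4.0305

4.0305


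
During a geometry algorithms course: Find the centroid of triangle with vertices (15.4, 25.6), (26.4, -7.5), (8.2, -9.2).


Centroid = ((x_A+x_B+x_C)/3, (y_A+y_B+y_C)/3)
= ((15.4+26.4+8.2)/3, (25.6+(-7.5)+(-9.2))/3)
= (16.6667, 2.9667)

(16.6667, 2.9667)


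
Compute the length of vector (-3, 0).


|u| = sqrt((-3)^2 + 0^2) = sqrt(9) = 3

3


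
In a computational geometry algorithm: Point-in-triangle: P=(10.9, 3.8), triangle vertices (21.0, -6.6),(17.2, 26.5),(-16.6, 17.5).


Cross products: AB x AP = 294.79, BC x BP = 710.56, CA x CP = 147.63
All same sign? yes

Yes, inside


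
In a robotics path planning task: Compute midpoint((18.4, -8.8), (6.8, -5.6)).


M = ((18.4+6.8)/2, ((-8.8)+(-5.6))/2)
= (12.6, -7.2)

(12.6, -7.2)


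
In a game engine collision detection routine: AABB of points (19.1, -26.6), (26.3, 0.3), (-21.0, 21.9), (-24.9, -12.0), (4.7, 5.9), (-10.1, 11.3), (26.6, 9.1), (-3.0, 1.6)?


x range: [-24.9, 26.6]
y range: [-26.6, 21.9]
Bounding box: (-24.9,-26.6) to (26.6,21.9)

(-24.9,-26.6) to (26.6,21.9)


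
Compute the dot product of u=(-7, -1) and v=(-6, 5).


u . v = u_x*v_x + u_y*v_y = (-7)*(-6) + (-1)*5
= 42 + (-5) = 37

37


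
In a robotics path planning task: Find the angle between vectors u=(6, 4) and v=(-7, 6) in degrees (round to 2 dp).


u.v = -18, |u| = sqrt(52) = 7.2111, |v| = sqrt(85) = 9.2195
cos(theta) = u.v/(|u||v|) = -18/sqrt(4420) = -0.270746
theta = acos(-0.270746) = 105.71 degrees

105.71 degrees


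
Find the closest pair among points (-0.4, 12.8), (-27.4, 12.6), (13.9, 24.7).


d(P0,P1) = 27.0007, d(P0,P2) = 18.6038, d(P1,P2) = 43.036
Closest: P0 and P2

Closest pair: (-0.4, 12.8) and (13.9, 24.7), distance = 18.6038


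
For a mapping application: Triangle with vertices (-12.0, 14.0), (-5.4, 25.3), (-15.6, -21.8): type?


Side lengths squared: AB^2=171.25, BC^2=2322.45, CA^2=1294.6
Sorted: [171.25, 1294.6, 2322.45]
By sides: Scalene, By angles: Obtuse

Scalene, Obtuse


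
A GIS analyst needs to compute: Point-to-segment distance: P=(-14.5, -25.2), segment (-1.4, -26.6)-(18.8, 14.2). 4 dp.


Project P onto AB: t = 0 (clamped to [0,1])
Closest point on segment: (-1.4, -26.6)
Distance: 13.1746

13.1746


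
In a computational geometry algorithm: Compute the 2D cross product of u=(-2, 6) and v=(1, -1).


u x v = u_x*v_y - u_y*v_x = (-2)*(-1) - 6*1
= 2 - 6 = -4

-4


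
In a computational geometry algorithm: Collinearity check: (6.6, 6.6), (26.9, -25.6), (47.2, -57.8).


Cross product: (26.9-6.6)*((-57.8)-6.6) - ((-25.6)-6.6)*(47.2-6.6)
= 0

Yes, collinear


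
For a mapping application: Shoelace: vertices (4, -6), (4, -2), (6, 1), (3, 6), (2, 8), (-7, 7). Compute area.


Shoelace sum: (4*(-2) - 4*(-6)) + (4*1 - 6*(-2)) + (6*6 - 3*1) + (3*8 - 2*6) + (2*7 - (-7)*8) + ((-7)*(-6) - 4*7)
= 161
Area = |161|/2 = 80.5

80.5


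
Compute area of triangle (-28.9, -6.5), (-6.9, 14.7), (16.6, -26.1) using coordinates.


Area = |x_A(y_B-y_C) + x_B(y_C-y_A) + x_C(y_A-y_B)|/2
= |(-1179.12) + 135.24 + (-351.92)|/2
= 1395.8/2 = 697.9

697.9


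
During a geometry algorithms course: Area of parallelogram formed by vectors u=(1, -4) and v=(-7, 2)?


|u x v| = |1*2 - (-4)*(-7)|
= |2 - 28| = 26

26


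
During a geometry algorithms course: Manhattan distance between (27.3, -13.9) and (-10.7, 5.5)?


|27.3-(-10.7)| + |(-13.9)-5.5| = 38 + 19.4 = 57.4

57.4


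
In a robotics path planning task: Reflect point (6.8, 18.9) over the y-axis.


Reflection over y-axis: (x,y) -> (-x,y)
(6.8, 18.9) -> (-6.8, 18.9)

(-6.8, 18.9)


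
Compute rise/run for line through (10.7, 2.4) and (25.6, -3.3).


slope = (y2-y1)/(x2-x1) = ((-3.3)-2.4)/(25.6-10.7) = (-5.7)/14.9 = -0.3826

-0.3826


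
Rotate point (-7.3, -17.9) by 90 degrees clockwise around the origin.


90° CW: (x,y) -> (y, -x)
(-7.3,-17.9) -> (-17.9, 7.3)

(-17.9, 7.3)


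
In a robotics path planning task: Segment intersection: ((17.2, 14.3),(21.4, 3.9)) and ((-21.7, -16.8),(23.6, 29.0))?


Cross products: d1=-372.79, d2=-1036.27, d3=-535.18, d4=128.3
d1*d2 < 0 and d3*d4 < 0? no

No, they don't intersect


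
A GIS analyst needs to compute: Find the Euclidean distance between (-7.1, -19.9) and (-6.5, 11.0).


dx=0.6, dy=30.9
d^2 = 0.6^2 + 30.9^2 = 955.17
d = sqrt(955.17) = 30.9058

30.9058


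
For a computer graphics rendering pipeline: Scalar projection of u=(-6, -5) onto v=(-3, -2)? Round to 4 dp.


u.v = 28, |v| = sqrt(13) = 3.6056
Scalar projection = u.v / |v| = 28 / sqrt(13) = 7.7658

7.7658


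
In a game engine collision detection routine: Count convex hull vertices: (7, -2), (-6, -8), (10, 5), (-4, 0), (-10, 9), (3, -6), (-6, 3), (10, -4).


Convex hull vertices (CCW): (-10, 9), (-6, -8), (3, -6), (10, -4), (10, 5)
Count = 5

5


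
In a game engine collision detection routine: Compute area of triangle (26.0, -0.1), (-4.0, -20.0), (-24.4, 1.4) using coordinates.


Area = |x_A(y_B-y_C) + x_B(y_C-y_A) + x_C(y_A-y_B)|/2
= |(-556.4) + (-6) + (-485.56)|/2
= 1047.96/2 = 523.98

523.98


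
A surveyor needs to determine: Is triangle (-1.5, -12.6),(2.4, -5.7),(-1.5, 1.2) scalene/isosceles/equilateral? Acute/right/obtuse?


Side lengths squared: AB^2=62.82, BC^2=62.82, CA^2=190.44
Sorted: [62.82, 62.82, 190.44]
By sides: Isosceles, By angles: Obtuse

Isosceles, Obtuse


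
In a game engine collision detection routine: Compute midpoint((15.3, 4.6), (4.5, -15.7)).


M = ((15.3+4.5)/2, (4.6+(-15.7))/2)
= (9.9, -5.55)

(9.9, -5.55)


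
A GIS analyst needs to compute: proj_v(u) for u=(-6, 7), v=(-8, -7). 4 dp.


u.v = -1, |v| = sqrt(113) = 10.6301
Scalar projection = u.v / |v| = -1 / sqrt(113) = -0.0941

-0.0941


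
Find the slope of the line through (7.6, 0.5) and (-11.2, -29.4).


slope = (y2-y1)/(x2-x1) = ((-29.4)-0.5)/((-11.2)-7.6) = (-29.9)/(-18.8) = 1.5904

1.5904


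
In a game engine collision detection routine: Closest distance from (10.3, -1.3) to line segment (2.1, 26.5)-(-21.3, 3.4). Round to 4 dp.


Project P onto AB: t = 0.4165 (clamped to [0,1])
Closest point on segment: (-7.6459, 16.879)
Distance: 25.5447

25.5447


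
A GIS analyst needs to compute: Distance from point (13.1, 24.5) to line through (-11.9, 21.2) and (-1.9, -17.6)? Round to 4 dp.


|cross product| = 1003
|line direction| = sqrt(1605.44) = 40.0679
Distance = 1003/sqrt(1605.44) = 25.0325

25.0325


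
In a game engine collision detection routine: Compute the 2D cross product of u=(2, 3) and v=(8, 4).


u x v = u_x*v_y - u_y*v_x = 2*4 - 3*8
= 8 - 24 = -16

-16


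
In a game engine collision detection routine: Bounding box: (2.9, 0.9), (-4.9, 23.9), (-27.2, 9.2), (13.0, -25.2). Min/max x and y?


x range: [-27.2, 13]
y range: [-25.2, 23.9]
Bounding box: (-27.2,-25.2) to (13,23.9)

(-27.2,-25.2) to (13,23.9)


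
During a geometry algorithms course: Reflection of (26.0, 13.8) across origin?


Reflection over origin: (x,y) -> (-x,-y)
(26, 13.8) -> (-26, -13.8)

(-26, -13.8)


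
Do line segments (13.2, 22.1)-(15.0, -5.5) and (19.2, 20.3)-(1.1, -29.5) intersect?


Cross products: d1=-331.38, d2=257.82, d3=162.36, d4=-426.84
d1*d2 < 0 and d3*d4 < 0? yes

Yes, they intersect


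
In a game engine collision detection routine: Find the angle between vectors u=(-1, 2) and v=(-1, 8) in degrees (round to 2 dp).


u.v = 17, |u| = sqrt(5) = 2.2361, |v| = sqrt(65) = 8.0623
cos(theta) = u.v/(|u||v|) = 17/sqrt(325) = 0.94299
theta = acos(0.94299) = 19.44 degrees

19.44 degrees


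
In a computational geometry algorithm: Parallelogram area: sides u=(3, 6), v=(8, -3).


|u x v| = |3*(-3) - 6*8|
= |(-9) - 48| = 57

57


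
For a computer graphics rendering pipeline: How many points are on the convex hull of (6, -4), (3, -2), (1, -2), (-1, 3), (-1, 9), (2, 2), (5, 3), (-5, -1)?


Convex hull vertices (CCW): (-5, -1), (6, -4), (5, 3), (-1, 9)
Count = 4

4


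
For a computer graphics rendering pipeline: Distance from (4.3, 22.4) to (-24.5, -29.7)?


dx=-28.8, dy=-52.1
d^2 = (-28.8)^2 + (-52.1)^2 = 3543.85
d = sqrt(3543.85) = 59.5302

59.5302


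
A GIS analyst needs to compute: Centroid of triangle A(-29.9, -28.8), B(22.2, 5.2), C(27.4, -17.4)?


Centroid = ((x_A+x_B+x_C)/3, (y_A+y_B+y_C)/3)
= (((-29.9)+22.2+27.4)/3, ((-28.8)+5.2+(-17.4))/3)
= (6.5667, -13.6667)

(6.5667, -13.6667)


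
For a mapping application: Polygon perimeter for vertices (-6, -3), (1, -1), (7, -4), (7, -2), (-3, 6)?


Sides: (-6, -3)->(1, -1): sqrt(53) = 7.28011, (1, -1)->(7, -4): sqrt(45) = 6.708204, (7, -4)->(7, -2): sqrt(4) = 2, (7, -2)->(-3, 6): sqrt(164) = 12.806248, (-3, 6)->(-6, -3): sqrt(90) = 9.486833
Sum = 38.281395
Perimeter = 38.2814

38.2814


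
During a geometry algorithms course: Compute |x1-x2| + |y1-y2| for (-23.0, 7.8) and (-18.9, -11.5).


|(-23)-(-18.9)| + |7.8-(-11.5)| = 4.1 + 19.3 = 23.4

23.4


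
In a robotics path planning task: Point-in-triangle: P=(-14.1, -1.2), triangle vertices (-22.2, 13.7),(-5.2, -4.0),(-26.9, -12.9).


Cross products: AB x AP = -109.93, BC x BP = -139.97, CA x CP = -285.49
All same sign? yes

Yes, inside


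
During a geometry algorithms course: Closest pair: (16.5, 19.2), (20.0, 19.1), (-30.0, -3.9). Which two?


d(P0,P1) = 3.5014, d(P0,P2) = 51.9217, d(P1,P2) = 55.0364
Closest: P0 and P1

Closest pair: (16.5, 19.2) and (20.0, 19.1), distance = 3.5014


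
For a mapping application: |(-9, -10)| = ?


|u| = sqrt((-9)^2 + (-10)^2) = sqrt(181) = 13.4536

13.4536


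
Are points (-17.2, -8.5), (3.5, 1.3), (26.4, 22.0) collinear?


Cross product: (3.5-(-17.2))*(22-(-8.5)) - (1.3-(-8.5))*(26.4-(-17.2))
= 204.07

No, not collinear


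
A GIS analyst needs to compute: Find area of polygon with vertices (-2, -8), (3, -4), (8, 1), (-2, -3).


Shoelace sum: ((-2)*(-4) - 3*(-8)) + (3*1 - 8*(-4)) + (8*(-3) - (-2)*1) + ((-2)*(-8) - (-2)*(-3))
= 55
Area = |55|/2 = 27.5

27.5


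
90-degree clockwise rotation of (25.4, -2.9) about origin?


90° CW: (x,y) -> (y, -x)
(25.4,-2.9) -> (-2.9, -25.4)

(-2.9, -25.4)


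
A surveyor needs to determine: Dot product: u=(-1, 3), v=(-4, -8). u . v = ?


u . v = u_x*v_x + u_y*v_y = (-1)*(-4) + 3*(-8)
= 4 + (-24) = -20

-20


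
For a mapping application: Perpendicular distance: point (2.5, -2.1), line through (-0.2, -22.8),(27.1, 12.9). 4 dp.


|cross product| = 468.72
|line direction| = sqrt(2019.78) = 44.942
Distance = 468.72/sqrt(2019.78) = 10.4295

10.4295


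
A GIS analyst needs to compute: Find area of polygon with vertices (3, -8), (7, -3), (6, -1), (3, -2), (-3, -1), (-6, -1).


Shoelace sum: (3*(-3) - 7*(-8)) + (7*(-1) - 6*(-3)) + (6*(-2) - 3*(-1)) + (3*(-1) - (-3)*(-2)) + ((-3)*(-1) - (-6)*(-1)) + ((-6)*(-8) - 3*(-1))
= 88
Area = |88|/2 = 44

44


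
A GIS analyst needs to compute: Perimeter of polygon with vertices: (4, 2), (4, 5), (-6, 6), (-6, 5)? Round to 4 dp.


Sides: (4, 2)->(4, 5): sqrt(9) = 3, (4, 5)->(-6, 6): sqrt(101) = 10.049876, (-6, 6)->(-6, 5): sqrt(1) = 1, (-6, 5)->(4, 2): sqrt(109) = 10.440307
Sum = 24.490183
Perimeter = 24.4902

24.4902


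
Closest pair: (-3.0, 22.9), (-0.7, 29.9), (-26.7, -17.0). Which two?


d(P0,P1) = 7.3682, d(P0,P2) = 46.408, d(P1,P2) = 53.6247
Closest: P0 and P1

Closest pair: (-3.0, 22.9) and (-0.7, 29.9), distance = 7.3682


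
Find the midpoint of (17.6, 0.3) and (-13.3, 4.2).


M = ((17.6+(-13.3))/2, (0.3+4.2)/2)
= (2.15, 2.25)

(2.15, 2.25)


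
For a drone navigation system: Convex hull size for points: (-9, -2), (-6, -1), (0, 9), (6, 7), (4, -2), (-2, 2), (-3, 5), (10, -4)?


Convex hull vertices (CCW): (-9, -2), (10, -4), (6, 7), (0, 9)
Count = 4

4


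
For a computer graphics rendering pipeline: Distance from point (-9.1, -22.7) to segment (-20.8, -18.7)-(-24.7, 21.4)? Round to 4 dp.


Project P onto AB: t = 0 (clamped to [0,1])
Closest point on segment: (-20.8, -18.7)
Distance: 12.3649

12.3649


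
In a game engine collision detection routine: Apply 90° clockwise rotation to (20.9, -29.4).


90° CW: (x,y) -> (y, -x)
(20.9,-29.4) -> (-29.4, -20.9)

(-29.4, -20.9)


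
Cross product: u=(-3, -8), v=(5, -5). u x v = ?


u x v = u_x*v_y - u_y*v_x = (-3)*(-5) - (-8)*5
= 15 - (-40) = 55

55


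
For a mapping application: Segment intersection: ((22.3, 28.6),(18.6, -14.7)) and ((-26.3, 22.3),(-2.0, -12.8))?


Cross products: d1=1858.95, d2=676.89, d3=-2081.07, d4=-899.01
d1*d2 < 0 and d3*d4 < 0? no

No, they don't intersect


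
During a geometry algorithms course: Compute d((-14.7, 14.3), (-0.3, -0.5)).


dx=14.4, dy=-14.8
d^2 = 14.4^2 + (-14.8)^2 = 426.4
d = sqrt(426.4) = 20.6495

20.6495


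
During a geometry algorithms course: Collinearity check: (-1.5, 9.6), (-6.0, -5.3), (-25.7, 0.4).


Cross product: ((-6)-(-1.5))*(0.4-9.6) - ((-5.3)-9.6)*((-25.7)-(-1.5))
= -319.18

No, not collinear


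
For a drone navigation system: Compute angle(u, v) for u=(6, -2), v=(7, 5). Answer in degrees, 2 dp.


u.v = 32, |u| = sqrt(40) = 6.3246, |v| = sqrt(74) = 8.6023
cos(theta) = u.v/(|u||v|) = 32/sqrt(2960) = 0.588172
theta = acos(0.588172) = 53.97 degrees

53.97 degrees


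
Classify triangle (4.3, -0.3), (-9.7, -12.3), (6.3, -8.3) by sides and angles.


Side lengths squared: AB^2=340, BC^2=272, CA^2=68
Sorted: [68, 272, 340]
By sides: Scalene, By angles: Right

Scalene, Right


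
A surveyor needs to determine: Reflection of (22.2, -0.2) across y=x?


Reflection over y=x: (x,y) -> (y,x)
(22.2, -0.2) -> (-0.2, 22.2)

(-0.2, 22.2)


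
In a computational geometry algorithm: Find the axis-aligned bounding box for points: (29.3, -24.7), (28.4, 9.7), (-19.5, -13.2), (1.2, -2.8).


x range: [-19.5, 29.3]
y range: [-24.7, 9.7]
Bounding box: (-19.5,-24.7) to (29.3,9.7)

(-19.5,-24.7) to (29.3,9.7)


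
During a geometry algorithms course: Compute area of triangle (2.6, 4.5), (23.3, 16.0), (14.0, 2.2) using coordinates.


Area = |x_A(y_B-y_C) + x_B(y_C-y_A) + x_C(y_A-y_B)|/2
= |35.88 + (-53.59) + (-161)|/2
= 178.71/2 = 89.355

89.355


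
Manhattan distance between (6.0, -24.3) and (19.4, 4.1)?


|6-19.4| + |(-24.3)-4.1| = 13.4 + 28.4 = 41.8

41.8


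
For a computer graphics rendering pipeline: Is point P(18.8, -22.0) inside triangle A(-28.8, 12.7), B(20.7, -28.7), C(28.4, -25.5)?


Cross products: AB x AP = 252.99, BC x BP = 57.67, CA x CP = 166.52
All same sign? yes

Yes, inside


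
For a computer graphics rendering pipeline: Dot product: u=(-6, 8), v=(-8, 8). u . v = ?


u . v = u_x*v_x + u_y*v_y = (-6)*(-8) + 8*8
= 48 + 64 = 112

112


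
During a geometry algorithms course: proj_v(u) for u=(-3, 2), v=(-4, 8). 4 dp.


u.v = 28, |v| = sqrt(80) = 8.9443
Scalar projection = u.v / |v| = 28 / sqrt(80) = 3.1305

3.1305


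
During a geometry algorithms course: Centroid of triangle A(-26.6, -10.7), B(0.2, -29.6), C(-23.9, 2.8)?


Centroid = ((x_A+x_B+x_C)/3, (y_A+y_B+y_C)/3)
= (((-26.6)+0.2+(-23.9))/3, ((-10.7)+(-29.6)+2.8)/3)
= (-16.7667, -12.5)

(-16.7667, -12.5)


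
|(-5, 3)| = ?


|u| = sqrt((-5)^2 + 3^2) = sqrt(34) = 5.831

5.831


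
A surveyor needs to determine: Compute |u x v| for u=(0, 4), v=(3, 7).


|u x v| = |0*7 - 4*3|
= |0 - 12| = 12

12


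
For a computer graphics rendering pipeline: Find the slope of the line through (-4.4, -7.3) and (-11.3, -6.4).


slope = (y2-y1)/(x2-x1) = ((-6.4)-(-7.3))/((-11.3)-(-4.4)) = 0.9/(-6.9) = -0.1304

-0.1304


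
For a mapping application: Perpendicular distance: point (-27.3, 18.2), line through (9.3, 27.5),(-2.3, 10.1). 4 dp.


|cross product| = 528.96
|line direction| = sqrt(437.32) = 20.9122
Distance = 528.96/sqrt(437.32) = 25.2943

25.2943


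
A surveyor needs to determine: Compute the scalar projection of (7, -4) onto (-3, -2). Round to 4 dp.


u.v = -13, |v| = sqrt(13) = 3.6056
Scalar projection = u.v / |v| = -13 / sqrt(13) = -3.6056

-3.6056


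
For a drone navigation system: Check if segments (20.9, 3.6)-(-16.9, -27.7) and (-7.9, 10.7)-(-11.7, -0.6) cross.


Cross products: d1=352.42, d2=44.22, d3=-1169.82, d4=-861.62
d1*d2 < 0 and d3*d4 < 0? no

No, they don't intersect


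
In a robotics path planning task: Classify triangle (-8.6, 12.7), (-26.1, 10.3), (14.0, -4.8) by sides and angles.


Side lengths squared: AB^2=312.01, BC^2=1836.02, CA^2=817.01
Sorted: [312.01, 817.01, 1836.02]
By sides: Scalene, By angles: Obtuse

Scalene, Obtuse


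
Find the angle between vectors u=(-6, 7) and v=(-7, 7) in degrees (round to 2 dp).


u.v = 91, |u| = sqrt(85) = 9.2195, |v| = sqrt(98) = 9.8995
cos(theta) = u.v/(|u||v|) = 91/sqrt(8330) = 0.997054
theta = acos(0.997054) = 4.4 degrees

4.4 degrees


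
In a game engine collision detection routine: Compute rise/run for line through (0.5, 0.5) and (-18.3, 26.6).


slope = (y2-y1)/(x2-x1) = (26.6-0.5)/((-18.3)-0.5) = 26.1/(-18.8) = -1.3883

-1.3883


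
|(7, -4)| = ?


|u| = sqrt(7^2 + (-4)^2) = sqrt(65) = 8.0623

8.0623


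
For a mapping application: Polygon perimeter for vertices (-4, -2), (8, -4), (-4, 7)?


Sides: (-4, -2)->(8, -4): sqrt(148) = 12.165525, (8, -4)->(-4, 7): sqrt(265) = 16.278821, (-4, 7)->(-4, -2): sqrt(81) = 9
Sum = 37.444346
Perimeter = 37.4443

37.4443


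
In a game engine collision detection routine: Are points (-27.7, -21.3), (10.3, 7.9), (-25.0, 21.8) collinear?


Cross product: (10.3-(-27.7))*(21.8-(-21.3)) - (7.9-(-21.3))*((-25)-(-27.7))
= 1558.96

No, not collinear


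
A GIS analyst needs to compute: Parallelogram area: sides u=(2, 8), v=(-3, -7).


|u x v| = |2*(-7) - 8*(-3)|
= |(-14) - (-24)| = 10

10


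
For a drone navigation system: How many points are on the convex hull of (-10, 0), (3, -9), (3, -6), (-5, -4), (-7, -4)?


Convex hull vertices (CCW): (-10, 0), (-7, -4), (3, -9), (3, -6)
Count = 4

4


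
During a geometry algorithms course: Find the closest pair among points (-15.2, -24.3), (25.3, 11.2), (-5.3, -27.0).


d(P0,P1) = 53.8563, d(P0,P2) = 10.2616, d(P1,P2) = 48.9449
Closest: P0 and P2

Closest pair: (-15.2, -24.3) and (-5.3, -27.0), distance = 10.2616


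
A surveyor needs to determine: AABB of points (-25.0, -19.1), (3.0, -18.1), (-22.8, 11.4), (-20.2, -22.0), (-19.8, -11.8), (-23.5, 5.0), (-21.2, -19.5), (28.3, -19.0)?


x range: [-25, 28.3]
y range: [-22, 11.4]
Bounding box: (-25,-22) to (28.3,11.4)

(-25,-22) to (28.3,11.4)


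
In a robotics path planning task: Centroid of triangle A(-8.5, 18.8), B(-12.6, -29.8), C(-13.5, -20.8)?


Centroid = ((x_A+x_B+x_C)/3, (y_A+y_B+y_C)/3)
= (((-8.5)+(-12.6)+(-13.5))/3, (18.8+(-29.8)+(-20.8))/3)
= (-11.5333, -10.6)

(-11.5333, -10.6)


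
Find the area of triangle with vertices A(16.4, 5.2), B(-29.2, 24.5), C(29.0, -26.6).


Area = |x_A(y_B-y_C) + x_B(y_C-y_A) + x_C(y_A-y_B)|/2
= |838.04 + 928.56 + (-559.7)|/2
= 1206.9/2 = 603.45

603.45


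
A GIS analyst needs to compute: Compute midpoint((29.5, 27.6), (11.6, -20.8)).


M = ((29.5+11.6)/2, (27.6+(-20.8))/2)
= (20.55, 3.4)

(20.55, 3.4)


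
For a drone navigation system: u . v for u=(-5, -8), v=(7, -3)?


u . v = u_x*v_x + u_y*v_y = (-5)*7 + (-8)*(-3)
= (-35) + 24 = -11

-11


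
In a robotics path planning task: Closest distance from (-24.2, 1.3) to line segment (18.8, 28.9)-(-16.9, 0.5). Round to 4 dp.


Project P onto AB: t = 1 (clamped to [0,1])
Closest point on segment: (-16.9, 0.5)
Distance: 7.3437

7.3437


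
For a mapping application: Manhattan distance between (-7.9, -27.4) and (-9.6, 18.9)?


|(-7.9)-(-9.6)| + |(-27.4)-18.9| = 1.7 + 46.3 = 48

48


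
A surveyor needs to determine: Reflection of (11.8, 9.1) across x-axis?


Reflection over x-axis: (x,y) -> (x,-y)
(11.8, 9.1) -> (11.8, -9.1)

(11.8, -9.1)


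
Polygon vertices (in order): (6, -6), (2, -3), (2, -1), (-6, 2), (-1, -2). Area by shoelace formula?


Shoelace sum: (6*(-3) - 2*(-6)) + (2*(-1) - 2*(-3)) + (2*2 - (-6)*(-1)) + ((-6)*(-2) - (-1)*2) + ((-1)*(-6) - 6*(-2))
= 28
Area = |28|/2 = 14

14


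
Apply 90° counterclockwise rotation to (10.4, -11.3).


90° CCW: (x,y) -> (-y, x)
(10.4,-11.3) -> (11.3, 10.4)

(11.3, 10.4)


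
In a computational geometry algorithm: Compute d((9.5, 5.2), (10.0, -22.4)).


dx=0.5, dy=-27.6
d^2 = 0.5^2 + (-27.6)^2 = 762.01
d = sqrt(762.01) = 27.6045

27.6045


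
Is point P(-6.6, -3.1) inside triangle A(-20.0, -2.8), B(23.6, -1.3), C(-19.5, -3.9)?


Cross products: AB x AP = -33.18, BC x BP = -0.94, CA x CP = -14.59
All same sign? yes

Yes, inside


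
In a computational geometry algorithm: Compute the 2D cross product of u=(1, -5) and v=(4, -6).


u x v = u_x*v_y - u_y*v_x = 1*(-6) - (-5)*4
= (-6) - (-20) = 14

14


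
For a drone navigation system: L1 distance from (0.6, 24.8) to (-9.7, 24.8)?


|0.6-(-9.7)| + |24.8-24.8| = 10.3 + 0 = 10.3

10.3


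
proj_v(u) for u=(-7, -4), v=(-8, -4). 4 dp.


u.v = 72, |v| = sqrt(80) = 8.9443
Scalar projection = u.v / |v| = 72 / sqrt(80) = 8.0498

8.0498


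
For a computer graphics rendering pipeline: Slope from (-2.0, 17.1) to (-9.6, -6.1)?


slope = (y2-y1)/(x2-x1) = ((-6.1)-17.1)/((-9.6)-(-2)) = (-23.2)/(-7.6) = 3.0526

3.0526


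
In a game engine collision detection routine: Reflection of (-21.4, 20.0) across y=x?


Reflection over y=x: (x,y) -> (y,x)
(-21.4, 20) -> (20, -21.4)

(20, -21.4)


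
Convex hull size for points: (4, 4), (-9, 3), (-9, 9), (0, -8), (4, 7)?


Convex hull vertices (CCW): (-9, 3), (0, -8), (4, 4), (4, 7), (-9, 9)
Count = 5

5


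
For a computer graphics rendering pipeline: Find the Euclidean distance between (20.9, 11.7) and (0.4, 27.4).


dx=-20.5, dy=15.7
d^2 = (-20.5)^2 + 15.7^2 = 666.74
d = sqrt(666.74) = 25.8213

25.8213


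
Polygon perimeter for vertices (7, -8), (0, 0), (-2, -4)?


Sides: (7, -8)->(0, 0): sqrt(113) = 10.630146, (0, 0)->(-2, -4): sqrt(20) = 4.472136, (-2, -4)->(7, -8): sqrt(97) = 9.848858
Sum = 24.95114
Perimeter = 24.9511

24.9511


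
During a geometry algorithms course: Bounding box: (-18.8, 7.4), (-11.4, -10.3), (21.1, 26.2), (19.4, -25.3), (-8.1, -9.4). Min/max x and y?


x range: [-18.8, 21.1]
y range: [-25.3, 26.2]
Bounding box: (-18.8,-25.3) to (21.1,26.2)

(-18.8,-25.3) to (21.1,26.2)


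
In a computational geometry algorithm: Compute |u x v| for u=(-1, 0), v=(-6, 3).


|u x v| = |(-1)*3 - 0*(-6)|
= |(-3) - 0| = 3

3


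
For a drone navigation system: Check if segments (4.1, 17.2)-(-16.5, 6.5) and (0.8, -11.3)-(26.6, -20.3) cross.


Cross products: d1=765, d2=303.54, d3=551.79, d4=1013.25
d1*d2 < 0 and d3*d4 < 0? no

No, they don't intersect


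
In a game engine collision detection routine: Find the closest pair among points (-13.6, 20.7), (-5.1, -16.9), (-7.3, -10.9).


d(P0,P1) = 38.5488, d(P0,P2) = 32.2219, d(P1,P2) = 6.3906
Closest: P1 and P2

Closest pair: (-5.1, -16.9) and (-7.3, -10.9), distance = 6.3906


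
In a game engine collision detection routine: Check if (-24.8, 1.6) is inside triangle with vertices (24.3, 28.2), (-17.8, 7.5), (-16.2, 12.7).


Cross products: AB x AP = 103.49, BC x BP = 26.96, CA x CP = -316.25
All same sign? no

No, outside


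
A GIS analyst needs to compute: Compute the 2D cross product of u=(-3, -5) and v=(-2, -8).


u x v = u_x*v_y - u_y*v_x = (-3)*(-8) - (-5)*(-2)
= 24 - 10 = 14

14


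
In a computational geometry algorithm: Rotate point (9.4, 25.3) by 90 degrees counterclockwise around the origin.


90° CCW: (x,y) -> (-y, x)
(9.4,25.3) -> (-25.3, 9.4)

(-25.3, 9.4)


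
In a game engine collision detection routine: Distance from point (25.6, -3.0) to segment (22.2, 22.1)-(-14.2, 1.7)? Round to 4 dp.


Project P onto AB: t = 0.223 (clamped to [0,1])
Closest point on segment: (14.0826, 17.5507)
Distance: 23.558

23.558


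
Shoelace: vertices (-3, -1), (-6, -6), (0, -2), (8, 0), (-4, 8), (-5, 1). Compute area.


Shoelace sum: ((-3)*(-6) - (-6)*(-1)) + ((-6)*(-2) - 0*(-6)) + (0*0 - 8*(-2)) + (8*8 - (-4)*0) + ((-4)*1 - (-5)*8) + ((-5)*(-1) - (-3)*1)
= 148
Area = |148|/2 = 74

74


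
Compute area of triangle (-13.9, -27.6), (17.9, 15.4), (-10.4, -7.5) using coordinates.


Area = |x_A(y_B-y_C) + x_B(y_C-y_A) + x_C(y_A-y_B)|/2
= |(-318.31) + 359.79 + 447.2|/2
= 488.68/2 = 244.34

244.34


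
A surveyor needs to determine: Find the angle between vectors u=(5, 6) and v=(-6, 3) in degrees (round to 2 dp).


u.v = -12, |u| = sqrt(61) = 7.8102, |v| = sqrt(45) = 6.7082
cos(theta) = u.v/(|u||v|) = -12/sqrt(2745) = -0.229039
theta = acos(-0.229039) = 103.24 degrees

103.24 degrees


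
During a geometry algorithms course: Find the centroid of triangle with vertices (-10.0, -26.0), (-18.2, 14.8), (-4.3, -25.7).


Centroid = ((x_A+x_B+x_C)/3, (y_A+y_B+y_C)/3)
= (((-10)+(-18.2)+(-4.3))/3, ((-26)+14.8+(-25.7))/3)
= (-10.8333, -12.3)

(-10.8333, -12.3)


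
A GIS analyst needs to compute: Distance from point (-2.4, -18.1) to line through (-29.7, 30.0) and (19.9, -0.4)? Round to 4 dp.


|cross product| = 1555.84
|line direction| = sqrt(3384.32) = 58.1749
Distance = 1555.84/sqrt(3384.32) = 26.7442

26.7442


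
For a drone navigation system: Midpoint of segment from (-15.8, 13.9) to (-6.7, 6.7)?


M = (((-15.8)+(-6.7))/2, (13.9+6.7)/2)
= (-11.25, 10.3)

(-11.25, 10.3)


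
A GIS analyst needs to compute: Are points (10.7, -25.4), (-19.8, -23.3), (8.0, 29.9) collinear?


Cross product: ((-19.8)-10.7)*(29.9-(-25.4)) - ((-23.3)-(-25.4))*(8-10.7)
= -1680.98

No, not collinear


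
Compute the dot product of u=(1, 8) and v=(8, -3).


u . v = u_x*v_x + u_y*v_y = 1*8 + 8*(-3)
= 8 + (-24) = -16

-16


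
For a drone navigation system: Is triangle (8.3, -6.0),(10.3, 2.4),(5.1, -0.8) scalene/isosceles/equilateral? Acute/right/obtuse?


Side lengths squared: AB^2=74.56, BC^2=37.28, CA^2=37.28
Sorted: [37.28, 37.28, 74.56]
By sides: Isosceles, By angles: Right

Isosceles, Right


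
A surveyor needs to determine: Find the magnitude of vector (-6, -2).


|u| = sqrt((-6)^2 + (-2)^2) = sqrt(40) = 6.3246

6.3246


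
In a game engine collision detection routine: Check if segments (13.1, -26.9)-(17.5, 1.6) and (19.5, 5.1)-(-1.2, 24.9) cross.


Cross products: d1=789.12, d2=112.05, d3=-41.6, d4=635.47
d1*d2 < 0 and d3*d4 < 0? no

No, they don't intersect


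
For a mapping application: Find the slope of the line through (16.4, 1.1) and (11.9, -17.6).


slope = (y2-y1)/(x2-x1) = ((-17.6)-1.1)/(11.9-16.4) = (-18.7)/(-4.5) = 4.1556

4.1556


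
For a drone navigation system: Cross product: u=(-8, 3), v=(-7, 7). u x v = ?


u x v = u_x*v_y - u_y*v_x = (-8)*7 - 3*(-7)
= (-56) - (-21) = -35

-35


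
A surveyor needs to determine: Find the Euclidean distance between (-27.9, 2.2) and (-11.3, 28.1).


dx=16.6, dy=25.9
d^2 = 16.6^2 + 25.9^2 = 946.37
d = sqrt(946.37) = 30.7631

30.7631


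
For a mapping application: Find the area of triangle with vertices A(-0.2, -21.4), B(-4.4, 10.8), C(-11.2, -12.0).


Area = |x_A(y_B-y_C) + x_B(y_C-y_A) + x_C(y_A-y_B)|/2
= |(-4.56) + (-41.36) + 360.64|/2
= 314.72/2 = 157.36

157.36


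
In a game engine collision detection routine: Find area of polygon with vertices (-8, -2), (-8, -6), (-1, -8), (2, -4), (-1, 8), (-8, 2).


Shoelace sum: ((-8)*(-6) - (-8)*(-2)) + ((-8)*(-8) - (-1)*(-6)) + ((-1)*(-4) - 2*(-8)) + (2*8 - (-1)*(-4)) + ((-1)*2 - (-8)*8) + ((-8)*(-2) - (-8)*2)
= 216
Area = |216|/2 = 108

108


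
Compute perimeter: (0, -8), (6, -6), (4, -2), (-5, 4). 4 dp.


Sides: (0, -8)->(6, -6): sqrt(40) = 6.324555, (6, -6)->(4, -2): sqrt(20) = 4.472136, (4, -2)->(-5, 4): sqrt(117) = 10.816654, (-5, 4)->(0, -8): sqrt(169) = 13
Sum = 34.613345
Perimeter = 34.6133

34.6133


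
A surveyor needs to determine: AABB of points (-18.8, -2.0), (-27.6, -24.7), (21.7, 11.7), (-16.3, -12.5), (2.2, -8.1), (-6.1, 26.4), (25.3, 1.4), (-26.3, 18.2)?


x range: [-27.6, 25.3]
y range: [-24.7, 26.4]
Bounding box: (-27.6,-24.7) to (25.3,26.4)

(-27.6,-24.7) to (25.3,26.4)


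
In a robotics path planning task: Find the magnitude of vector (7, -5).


|u| = sqrt(7^2 + (-5)^2) = sqrt(74) = 8.6023

8.6023


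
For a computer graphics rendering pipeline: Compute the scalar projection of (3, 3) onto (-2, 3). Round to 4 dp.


u.v = 3, |v| = sqrt(13) = 3.6056
Scalar projection = u.v / |v| = 3 / sqrt(13) = 0.8321

0.8321


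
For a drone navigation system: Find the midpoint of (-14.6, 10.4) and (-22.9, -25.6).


M = (((-14.6)+(-22.9))/2, (10.4+(-25.6))/2)
= (-18.75, -7.6)

(-18.75, -7.6)


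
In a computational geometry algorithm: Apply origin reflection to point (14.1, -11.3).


Reflection over origin: (x,y) -> (-x,-y)
(14.1, -11.3) -> (-14.1, 11.3)

(-14.1, 11.3)


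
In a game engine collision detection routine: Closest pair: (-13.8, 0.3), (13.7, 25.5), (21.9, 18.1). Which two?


d(P0,P1) = 37.3, d(P0,P2) = 39.8915, d(P1,P2) = 11.0454
Closest: P1 and P2

Closest pair: (13.7, 25.5) and (21.9, 18.1), distance = 11.0454


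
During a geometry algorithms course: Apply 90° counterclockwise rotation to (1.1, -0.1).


90° CCW: (x,y) -> (-y, x)
(1.1,-0.1) -> (0.1, 1.1)

(0.1, 1.1)


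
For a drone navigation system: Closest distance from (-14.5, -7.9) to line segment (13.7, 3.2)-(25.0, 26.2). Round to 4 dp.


Project P onto AB: t = 0 (clamped to [0,1])
Closest point on segment: (13.7, 3.2)
Distance: 30.3059

30.3059


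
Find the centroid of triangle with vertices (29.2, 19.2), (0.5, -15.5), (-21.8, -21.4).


Centroid = ((x_A+x_B+x_C)/3, (y_A+y_B+y_C)/3)
= ((29.2+0.5+(-21.8))/3, (19.2+(-15.5)+(-21.4))/3)
= (2.6333, -5.9)

(2.6333, -5.9)


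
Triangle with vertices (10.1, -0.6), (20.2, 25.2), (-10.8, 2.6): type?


Side lengths squared: AB^2=767.65, BC^2=1471.76, CA^2=447.05
Sorted: [447.05, 767.65, 1471.76]
By sides: Scalene, By angles: Obtuse

Scalene, Obtuse


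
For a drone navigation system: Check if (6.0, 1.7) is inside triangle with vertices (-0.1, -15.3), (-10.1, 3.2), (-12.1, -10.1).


Cross products: AB x AP = -282.85, BC x BP = 217.13, CA x CP = 235.72
All same sign? no

No, outside


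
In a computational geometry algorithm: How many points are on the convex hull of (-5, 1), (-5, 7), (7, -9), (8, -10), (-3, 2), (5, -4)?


Convex hull vertices (CCW): (-5, 1), (8, -10), (5, -4), (-5, 7)
Count = 4

4


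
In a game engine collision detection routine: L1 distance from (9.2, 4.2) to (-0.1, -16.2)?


|9.2-(-0.1)| + |4.2-(-16.2)| = 9.3 + 20.4 = 29.7

29.7


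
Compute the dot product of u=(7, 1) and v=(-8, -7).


u . v = u_x*v_x + u_y*v_y = 7*(-8) + 1*(-7)
= (-56) + (-7) = -63

-63


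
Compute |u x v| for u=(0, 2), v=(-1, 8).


|u x v| = |0*8 - 2*(-1)|
= |0 - (-2)| = 2

2


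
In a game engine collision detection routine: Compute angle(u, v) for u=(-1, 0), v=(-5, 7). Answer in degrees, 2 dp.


u.v = 5, |u| = sqrt(1) = 1, |v| = sqrt(74) = 8.6023
cos(theta) = u.v/(|u||v|) = 5/sqrt(74) = 0.581238
theta = acos(0.581238) = 54.46 degrees

54.46 degrees
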